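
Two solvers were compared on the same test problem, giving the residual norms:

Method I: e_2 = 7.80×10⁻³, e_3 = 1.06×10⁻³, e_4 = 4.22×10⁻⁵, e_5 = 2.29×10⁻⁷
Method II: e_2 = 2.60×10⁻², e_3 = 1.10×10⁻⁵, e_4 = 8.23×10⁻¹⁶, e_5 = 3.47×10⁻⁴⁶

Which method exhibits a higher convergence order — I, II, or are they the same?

Method I: p ≈ ln(2.29×10⁻⁷/4.22×10⁻⁵)/ln(4.22×10⁻⁵/1.06×10⁻³) ≈ 1.62.
Method II: p ≈ ln(3.47×10⁻⁴⁶/8.23×10⁻¹⁶)/ln(8.23×10⁻¹⁶/1.10×10⁻⁵) ≈ 3.00.
Method II has the higher order (≈3.0 vs ≈1.6).

II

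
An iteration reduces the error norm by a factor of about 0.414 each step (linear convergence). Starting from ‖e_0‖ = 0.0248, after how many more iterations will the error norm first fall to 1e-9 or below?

20

After k steps, ‖e_k‖ ≈ 0.0248·0.414^k.
Need 0.414^k ≤ 1e-9/0.0248 = 4.03226e-08.
k ≥ ln(4.03226e-08)/ln(0.414) = -17.0264/-0.88189 = 19.307.
Smallest integer k = 20.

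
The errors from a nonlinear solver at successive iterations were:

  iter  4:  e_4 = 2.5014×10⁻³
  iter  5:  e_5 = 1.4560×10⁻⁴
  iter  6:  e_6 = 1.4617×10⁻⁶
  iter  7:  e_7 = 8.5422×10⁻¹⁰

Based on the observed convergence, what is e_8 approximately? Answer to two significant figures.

First estimate the order: p ≈ ln(e_7/e_6) / ln(e_6/e_5) = ln(8.5422×10⁻¹⁰/1.4617×10⁻⁶)/ln(1.4617×10⁻⁶/1.4560×10⁻⁴) = ln(0.000584402)/ln(0.0100391) ≈ 1.6180.
Then e_8 ≈ e_7·(e_7/e_6)^p = 8.5422×10⁻¹⁰·(0.000584402)^1.6180 = 8.5422×10⁻¹⁰·5.86867e-06 ≈ 5.013e-15.

5.0e-15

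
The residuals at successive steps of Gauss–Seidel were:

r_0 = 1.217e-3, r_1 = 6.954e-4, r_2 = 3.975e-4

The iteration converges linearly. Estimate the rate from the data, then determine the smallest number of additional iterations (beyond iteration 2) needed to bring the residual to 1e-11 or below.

32

Rate ρ ≈ r_2/r_1 = 3.975e-4/6.954e-4 = 0.5716.
After j more steps, r_{2+j} ≈ 3.975e-4·ρ^j; need ρ^j ≤ 1e-11/3.975e-4 = 2.51572e-08.
j ≥ ln(2.51572e-08)/ln(0.5716) = -17.4981/-0.55932 = 31.285.
So 32 more iterations are needed.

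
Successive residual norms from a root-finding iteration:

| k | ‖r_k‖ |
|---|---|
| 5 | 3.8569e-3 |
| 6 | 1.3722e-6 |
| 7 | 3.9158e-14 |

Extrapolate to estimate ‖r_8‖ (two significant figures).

1.2e-30

First estimate the order: p ≈ ln(‖r_7‖/‖r_6‖) / ln(‖r_6‖/‖r_5‖) = ln(3.9158e-14/1.3722e-6)/ln(1.3722e-6/3.8569e-3) = ln(2.85367e-08)/ln(0.000355778) ≈ 2.1876.
Then ‖r_8‖ ≈ ‖r_7‖·(‖r_7‖/‖r_6‖)^p = 3.9158e-14·(2.85367e-08)^2.1876 = 3.9158e-14·3.12926e-17 ≈ 1.225e-30.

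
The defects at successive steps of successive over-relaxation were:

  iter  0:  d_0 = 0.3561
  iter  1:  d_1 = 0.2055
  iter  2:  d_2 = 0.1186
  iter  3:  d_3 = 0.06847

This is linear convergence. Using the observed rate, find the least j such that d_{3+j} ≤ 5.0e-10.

35

Rate ρ ≈ d_3/d_2 = 0.06847/0.1186 = 0.5773.
After j more steps, d_{3+j} ≈ 0.06847·ρ^j; need ρ^j ≤ 5.0e-10/0.06847 = 7.30247e-09.
j ≥ ln(7.30247e-09)/ln(0.5773) = -18.7351/-0.54939 = 34.102.
So 35 more iterations are needed.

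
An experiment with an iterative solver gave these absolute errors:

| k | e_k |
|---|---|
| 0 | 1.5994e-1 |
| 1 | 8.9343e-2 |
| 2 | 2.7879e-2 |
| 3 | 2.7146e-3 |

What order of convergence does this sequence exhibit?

Consecutive ratios: e_3/e_2 = 2.7146e-3/2.7879e-2 = 0.0973708, e_2/e_1 = 2.7879e-2/8.9343e-2 = 0.312045.
p ≈ ln(0.0973708)/ln(0.312045) = -2.3292/-1.1646 ≈ 2.00.
So the convergence is quadratic (order 2).

2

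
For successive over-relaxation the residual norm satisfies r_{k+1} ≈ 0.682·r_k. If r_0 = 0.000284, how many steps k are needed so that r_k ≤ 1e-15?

69

After k steps, r_k ≈ 0.000284·0.682^k.
Need 0.682^k ≤ 1e-15/0.000284 = 3.52113e-12.
k ≥ ln(3.52113e-12)/ln(0.682) = -26.3722/-0.38273 = 68.905.
Smallest integer k = 69.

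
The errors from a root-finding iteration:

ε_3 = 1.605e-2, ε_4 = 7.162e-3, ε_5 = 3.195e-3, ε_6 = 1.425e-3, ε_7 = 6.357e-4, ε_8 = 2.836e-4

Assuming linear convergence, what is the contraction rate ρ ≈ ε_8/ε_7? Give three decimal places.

ρ ≈ ε_8/ε_7 = 2.836e-4/6.357e-4 = 0.44612

0.446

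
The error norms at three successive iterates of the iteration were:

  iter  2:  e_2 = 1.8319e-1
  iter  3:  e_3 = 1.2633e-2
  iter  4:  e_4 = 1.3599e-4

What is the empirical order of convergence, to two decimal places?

1.69

p ≈ ln(e_4/e_3) / ln(e_3/e_2)
  = ln(1.3599e-4/1.2633e-2) / ln(1.2633e-2/1.8319e-1)
  = ln(0.0107647) / ln(0.0689612)
  = -4.53148 / -2.67421 ≈ 1.69451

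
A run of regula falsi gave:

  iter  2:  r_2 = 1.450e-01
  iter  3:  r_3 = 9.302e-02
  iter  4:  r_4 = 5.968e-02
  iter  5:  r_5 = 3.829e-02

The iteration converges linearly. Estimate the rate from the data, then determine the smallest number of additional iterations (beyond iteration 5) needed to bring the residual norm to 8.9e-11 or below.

45

Rate ρ ≈ r_5/r_4 = 3.829e-02/5.968e-02 = 0.6416.
After j more steps, r_{5+j} ≈ 3.829e-02·ρ^j; need ρ^j ≤ 8.9e-11/3.829e-02 = 2.32437e-09.
j ≥ ln(2.32437e-09)/ln(0.6416) = -19.8798/-0.44379 = 44.796.
So 45 more iterations are needed.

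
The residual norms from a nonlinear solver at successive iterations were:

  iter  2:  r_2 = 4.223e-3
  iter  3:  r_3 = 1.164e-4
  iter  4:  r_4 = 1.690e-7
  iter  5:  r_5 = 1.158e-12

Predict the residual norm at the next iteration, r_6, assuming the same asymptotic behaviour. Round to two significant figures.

4.6e-22

First estimate the order: p ≈ ln(r_5/r_4) / ln(r_4/r_3) = ln(1.158e-12/1.690e-7)/ln(1.690e-7/1.164e-4) = ln(6.85207e-06)/ln(0.00145189) ≈ 1.8196.
Then r_6 ≈ r_5·(r_5/r_4)^p = 1.158e-12·(6.85207e-06)^1.8196 = 1.158e-12·4.01108e-10 ≈ 4.645e-22.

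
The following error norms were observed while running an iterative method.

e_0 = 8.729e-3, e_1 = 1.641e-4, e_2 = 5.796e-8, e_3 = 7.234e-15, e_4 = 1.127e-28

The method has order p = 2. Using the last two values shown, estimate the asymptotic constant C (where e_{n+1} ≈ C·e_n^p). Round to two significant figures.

2.2

C ≈ e_4 / e_3^2
  = 1.127e-28 / (7.234e-15)^2
  = 1.127e-28 / 5.23308e-29 ≈ 2.1536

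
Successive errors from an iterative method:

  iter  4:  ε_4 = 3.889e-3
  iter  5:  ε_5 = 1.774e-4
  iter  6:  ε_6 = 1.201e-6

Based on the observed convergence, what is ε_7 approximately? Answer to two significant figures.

3.7e-10

First estimate the order: p ≈ ln(ε_6/ε_5) / ln(ε_5/ε_4) = ln(1.201e-6/1.774e-4)/ln(1.774e-4/3.889e-3) = ln(0.00677001)/ln(0.0456158) ≈ 1.6179.
Then ε_7 ≈ ε_6·(ε_6/ε_5)^p = 1.201e-6·(0.00677001)^1.6179 = 1.201e-6·0.000309108 ≈ 3.712e-10.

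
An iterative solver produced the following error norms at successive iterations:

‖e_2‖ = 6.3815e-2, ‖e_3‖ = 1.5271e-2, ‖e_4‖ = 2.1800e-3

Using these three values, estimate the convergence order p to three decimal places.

p ≈ ln(‖e_4‖/‖e_3‖) / ln(‖e_3‖/‖e_2‖)
  = ln(2.1800e-3/1.5271e-2) / ln(1.5271e-2/6.3815e-2)
  = ln(0.142754) / ln(0.239301)
  = -1.946632 / -1.430033 ≈ 1.361250

1.361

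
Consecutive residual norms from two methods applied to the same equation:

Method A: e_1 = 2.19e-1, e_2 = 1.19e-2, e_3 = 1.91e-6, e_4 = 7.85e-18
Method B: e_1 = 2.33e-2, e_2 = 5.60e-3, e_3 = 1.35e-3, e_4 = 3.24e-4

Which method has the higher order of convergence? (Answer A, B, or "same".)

A

Method A: p ≈ ln(7.85e-18/1.91e-6)/ln(1.91e-6/1.19e-2) ≈ 3.00.
Method B: p ≈ ln(3.24e-4/1.35e-3)/ln(1.35e-3/5.60e-3) ≈ 1.00.
Method A has the higher order (≈3.0 vs ≈1.0).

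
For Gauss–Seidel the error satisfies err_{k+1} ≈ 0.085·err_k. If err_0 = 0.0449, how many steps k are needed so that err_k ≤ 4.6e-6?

After k steps, err_k ≈ 0.0449·0.085^k.
Need 0.085^k ≤ 4.6e-6/0.0449 = 0.00010245.
k ≥ ln(0.00010245)/ln(0.085) = -9.1861/-2.46510 = 3.726.
Smallest integer k = 4.

4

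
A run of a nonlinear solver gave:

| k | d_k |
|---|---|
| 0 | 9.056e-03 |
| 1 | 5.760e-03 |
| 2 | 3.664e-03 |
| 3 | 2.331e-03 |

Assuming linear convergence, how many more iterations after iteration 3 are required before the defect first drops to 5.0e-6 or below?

14

Rate ρ ≈ d_3/d_2 = 2.331e-03/3.664e-03 = 0.6362.
After j more steps, d_{3+j} ≈ 2.331e-03·ρ^j; need ρ^j ≤ 5.0e-6/2.331e-03 = 0.002145.
j ≥ ln(0.002145)/ln(0.6362) = -6.1446/-0.45224 = 13.587.
So 14 more iterations are needed.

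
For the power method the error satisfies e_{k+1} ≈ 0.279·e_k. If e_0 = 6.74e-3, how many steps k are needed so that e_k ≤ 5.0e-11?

After k steps, e_k ≈ 6.74e-3·0.279^k.
Need 0.279^k ≤ 5.0e-11/6.74e-3 = 7.4184e-09.
k ≥ ln(7.4184e-09)/ln(0.279) = -18.7193/-1.27654 = 14.664.
Smallest integer k = 15.

15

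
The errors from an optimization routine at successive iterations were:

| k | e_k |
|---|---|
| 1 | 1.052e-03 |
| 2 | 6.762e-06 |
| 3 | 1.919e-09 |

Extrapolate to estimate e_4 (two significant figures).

First estimate the order: p ≈ ln(e_3/e_2) / ln(e_2/e_1) = ln(1.919e-09/6.762e-06)/ln(6.762e-06/1.052e-03) = ln(0.000283792)/ln(0.00642776) ≈ 1.6182.
Then e_4 ≈ e_3·(e_3/e_2)^p = 1.919e-09·(0.000283792)^1.6182 = 1.919e-09·1.82073e-06 ≈ 3.494e-15.

3.5e-15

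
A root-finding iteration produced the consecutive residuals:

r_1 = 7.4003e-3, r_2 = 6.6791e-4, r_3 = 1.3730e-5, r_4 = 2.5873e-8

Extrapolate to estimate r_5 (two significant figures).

1.0e-12

First estimate the order: p ≈ ln(r_4/r_3) / ln(r_3/r_2) = ln(2.5873e-8/1.3730e-5)/ln(1.3730e-5/6.6791e-4) = ln(0.00188441)/ln(0.0205567) ≈ 1.6151.
Then r_5 ≈ r_4·(r_4/r_3)^p = 2.5873e-8·(0.00188441)^1.6151 = 2.5873e-8·3.97316e-05 ≈ 1.028e-12.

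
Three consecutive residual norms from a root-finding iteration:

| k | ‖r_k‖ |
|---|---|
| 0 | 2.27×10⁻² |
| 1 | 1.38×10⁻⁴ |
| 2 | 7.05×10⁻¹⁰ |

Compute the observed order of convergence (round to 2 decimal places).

2.39

p ≈ ln(‖r_2‖/‖r_1‖) / ln(‖r_1‖/‖r_0‖)
  = ln(7.05×10⁻¹⁰/1.38×10⁻⁴) / ln(1.38×10⁻⁴/2.27×10⁻²)
  = ln(5.1087e-06) / ln(0.0060793)
  = -12.18457 / -5.10287 ≈ 2.38779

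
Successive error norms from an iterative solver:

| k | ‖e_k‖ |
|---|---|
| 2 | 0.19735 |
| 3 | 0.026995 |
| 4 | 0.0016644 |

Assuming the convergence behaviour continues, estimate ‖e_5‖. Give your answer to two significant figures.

First estimate the order: p ≈ ln(‖e_4‖/‖e_3‖) / ln(‖e_3‖/‖e_2‖) = ln(0.0016644/0.026995)/ln(0.026995/0.19735) = ln(0.0616559)/ln(0.136787) ≈ 1.4006.
Then ‖e_5‖ ≈ ‖e_4‖·(‖e_4‖/‖e_3‖)^p = 0.0016644·(0.0616559)^1.4006 = 0.0016644·0.0201948 ≈ 3.361e-05.

3.4e-5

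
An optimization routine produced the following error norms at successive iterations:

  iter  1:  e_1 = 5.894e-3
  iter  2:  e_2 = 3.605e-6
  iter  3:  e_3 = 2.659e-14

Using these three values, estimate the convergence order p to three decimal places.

2.531

p ≈ ln(e_3/e_2) / ln(e_2/e_1)
  = ln(2.659e-14/3.605e-6) / ln(3.605e-6/5.894e-3)
  = ln(7.37587e-09) / ln(0.000611639)
  = -18.725052 / -7.399368 ≈ 2.530629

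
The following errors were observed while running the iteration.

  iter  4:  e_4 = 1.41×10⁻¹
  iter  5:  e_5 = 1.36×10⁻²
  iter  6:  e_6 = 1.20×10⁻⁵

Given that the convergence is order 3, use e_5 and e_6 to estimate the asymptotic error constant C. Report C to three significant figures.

4.77

C ≈ e_6 / e_5^3
  = 1.20×10⁻⁵ / (1.36×10⁻²)^3
  = 1.20×10⁻⁵ / 2.51546e-06 ≈ 4.7705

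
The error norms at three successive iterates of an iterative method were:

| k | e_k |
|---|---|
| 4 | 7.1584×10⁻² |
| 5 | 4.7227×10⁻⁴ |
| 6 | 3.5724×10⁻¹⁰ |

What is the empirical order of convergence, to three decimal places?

2.807

p ≈ ln(e_6/e_5) / ln(e_5/e_4)
  = ln(3.5724×10⁻¹⁰/4.7227×10⁻⁴) / ln(4.7227×10⁻⁴/7.1584×10⁻²)
  = ln(7.56432e-07) / ln(0.00659742)
  = -14.094653 / -5.021077 ≈ 2.807098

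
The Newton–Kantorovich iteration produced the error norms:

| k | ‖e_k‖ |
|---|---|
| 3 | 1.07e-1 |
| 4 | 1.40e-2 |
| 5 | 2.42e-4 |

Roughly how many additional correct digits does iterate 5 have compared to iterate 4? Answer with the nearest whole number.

Digits gained ≈ log₁₀(‖e_4‖/‖e_5‖) = log₁₀(1.40e-2/2.42e-4) = log₁₀(57.8512) ≈ 1.762.

2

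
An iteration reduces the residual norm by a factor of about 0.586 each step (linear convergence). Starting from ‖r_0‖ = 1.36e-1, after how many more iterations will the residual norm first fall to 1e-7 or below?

27

After k steps, ‖r_k‖ ≈ 1.36e-1·0.586^k.
Need 0.586^k ≤ 1e-7/1.36e-1 = 7.35294e-07.
k ≥ ln(7.35294e-07)/ln(0.586) = -14.1230/-0.53444 = 26.426.
Smallest integer k = 27.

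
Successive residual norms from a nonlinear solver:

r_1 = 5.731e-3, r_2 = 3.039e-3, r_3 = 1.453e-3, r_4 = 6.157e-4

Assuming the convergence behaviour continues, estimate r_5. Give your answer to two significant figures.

2.3e-4

First estimate the order: p ≈ ln(r_4/r_3) / ln(r_3/r_2) = ln(6.157e-4/1.453e-3)/ln(1.453e-3/3.039e-3) = ln(0.423744)/ln(0.478118) ≈ 1.1636.
Then r_5 ≈ r_4·(r_4/r_3)^p = 6.157e-4·(0.423744)^1.1636 = 6.157e-4·0.368212 ≈ 0.0002267.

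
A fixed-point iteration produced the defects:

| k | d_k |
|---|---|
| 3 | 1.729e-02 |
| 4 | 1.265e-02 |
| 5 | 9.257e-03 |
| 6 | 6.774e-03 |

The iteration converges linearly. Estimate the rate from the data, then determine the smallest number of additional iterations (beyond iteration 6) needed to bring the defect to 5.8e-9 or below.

Rate ρ ≈ d_6/d_5 = 6.774e-03/9.257e-03 = 0.7318.
After j more steps, d_{6+j} ≈ 6.774e-03·ρ^j; need ρ^j ≤ 5.8e-9/6.774e-03 = 8.56215e-07.
j ≥ ln(8.56215e-07)/ln(0.7318) = -13.9707/-0.31225 = 44.742.
So 45 more iterations are needed.

45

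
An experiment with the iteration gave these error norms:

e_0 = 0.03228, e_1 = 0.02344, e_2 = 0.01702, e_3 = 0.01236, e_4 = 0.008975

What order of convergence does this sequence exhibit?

Consecutive ratios: e_4/e_3 = 0.008975/0.01236 = 0.726133, e_3/e_2 = 0.01236/0.01702 = 0.726204.
p ≈ ln(0.726133)/ln(0.726204) = -0.3200/-0.3199 ≈ 1.00.
So the convergence is linear (order 1).

1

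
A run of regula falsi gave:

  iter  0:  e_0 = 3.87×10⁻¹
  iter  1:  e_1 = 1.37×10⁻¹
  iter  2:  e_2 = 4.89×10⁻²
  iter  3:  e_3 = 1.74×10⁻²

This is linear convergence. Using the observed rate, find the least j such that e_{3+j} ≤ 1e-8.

Rate ρ ≈ e_3/e_2 = 1.74×10⁻²/4.89×10⁻² = 0.3558.
After j more steps, e_{3+j} ≈ 1.74×10⁻²·ρ^j; need ρ^j ≤ 1e-8/1.74×10⁻² = 5.74713e-07.
j ≥ ln(5.74713e-07)/ln(0.3558) = -14.3694/-1.03339 = 13.905.
So 14 more iterations are needed.

14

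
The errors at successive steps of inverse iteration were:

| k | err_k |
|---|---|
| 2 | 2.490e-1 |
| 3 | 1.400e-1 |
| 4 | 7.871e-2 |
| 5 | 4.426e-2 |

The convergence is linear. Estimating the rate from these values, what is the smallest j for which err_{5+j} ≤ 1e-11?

Rate ρ ≈ err_5/err_4 = 4.426e-2/7.871e-2 = 0.5623.
After j more steps, err_{5+j} ≈ 4.426e-2·ρ^j; need ρ^j ≤ 1e-11/4.426e-2 = 2.25938e-10.
j ≥ ln(2.25938e-10)/ln(0.5623) = -22.2108/-0.57572 = 38.579.
So 39 more iterations are needed.

39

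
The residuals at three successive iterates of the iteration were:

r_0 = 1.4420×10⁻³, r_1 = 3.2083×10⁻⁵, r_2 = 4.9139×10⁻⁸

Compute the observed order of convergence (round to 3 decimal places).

p ≈ ln(r_2/r_1) / ln(r_1/r_0)
  = ln(4.9139×10⁻⁸/3.2083×10⁻⁵) / ln(3.2083×10⁻⁵/1.4420×10⁻³)
  = ln(0.00153162) / ln(0.022249)
  = -6.481429 / -3.805458 ≈ 1.703193

1.703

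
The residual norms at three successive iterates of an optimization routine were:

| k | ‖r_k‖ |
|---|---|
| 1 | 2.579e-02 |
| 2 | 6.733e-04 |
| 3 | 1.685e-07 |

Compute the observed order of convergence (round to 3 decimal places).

2.275

p ≈ ln(‖r_3‖/‖r_2‖) / ln(‖r_2‖/‖r_1‖)
  = ln(1.685e-07/6.733e-04) / ln(6.733e-04/2.579e-02)
  = ln(0.00025026) / ln(0.026107)
  = -8.293010 / -3.645552 ≈ 2.274830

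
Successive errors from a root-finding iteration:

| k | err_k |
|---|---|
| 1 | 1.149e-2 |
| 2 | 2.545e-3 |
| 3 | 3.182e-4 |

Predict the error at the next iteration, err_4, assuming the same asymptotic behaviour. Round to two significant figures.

First estimate the order: p ≈ ln(err_3/err_2) / ln(err_2/err_1) = ln(3.182e-4/2.545e-3)/ln(2.545e-3/1.149e-2) = ln(0.125029)/ln(0.221497) ≈ 1.3794.
Then err_4 ≈ err_3·(err_3/err_2)^p = 3.182e-4·(0.125029)^1.3794 = 3.182e-4·0.0568089 ≈ 1.808e-05.

1.8e-5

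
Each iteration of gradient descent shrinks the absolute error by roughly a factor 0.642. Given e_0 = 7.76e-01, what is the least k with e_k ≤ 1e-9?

After k steps, e_k ≈ 7.76e-01·0.642^k.
Need 0.642^k ≤ 1e-9/7.76e-01 = 1.28866e-09.
k ≥ ln(1.28866e-09)/ln(0.642) = -20.4697/-0.44317 = 46.189.
Smallest integer k = 47.

47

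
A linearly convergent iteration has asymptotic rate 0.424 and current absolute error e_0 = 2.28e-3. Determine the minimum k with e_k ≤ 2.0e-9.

After k steps, e_k ≈ 2.28e-3·0.424^k.
Need 0.424^k ≤ 2.0e-9/2.28e-3 = 8.77193e-07.
k ≥ ln(8.77193e-07)/ln(0.424) = -13.9465/-0.85802 = 16.254.
Smallest integer k = 17.

17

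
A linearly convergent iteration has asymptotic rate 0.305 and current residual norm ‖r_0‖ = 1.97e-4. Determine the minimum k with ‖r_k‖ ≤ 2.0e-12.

16

After k steps, ‖r_k‖ ≈ 1.97e-4·0.305^k.
Need 0.305^k ≤ 2.0e-12/1.97e-4 = 1.01523e-08.
k ≥ ln(1.01523e-08)/ln(0.305) = -18.4056/-1.18744 = 15.500.
Smallest integer k = 16.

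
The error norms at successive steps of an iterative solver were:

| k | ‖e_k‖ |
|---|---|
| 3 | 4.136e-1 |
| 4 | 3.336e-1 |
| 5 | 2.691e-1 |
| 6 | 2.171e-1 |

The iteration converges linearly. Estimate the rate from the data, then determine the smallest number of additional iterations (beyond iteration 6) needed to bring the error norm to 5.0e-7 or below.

61

Rate ρ ≈ ‖e_6‖/‖e_5‖ = 2.171e-1/2.691e-1 = 0.8068.
After j more steps, ‖e_{6+j}‖ ≈ 2.171e-1·ρ^j; need ρ^j ≤ 5.0e-7/2.171e-1 = 2.30309e-06.
j ≥ ln(2.30309e-06)/ln(0.8068) = -12.9813/-0.21468 = 60.468.
So 61 more iterations are needed.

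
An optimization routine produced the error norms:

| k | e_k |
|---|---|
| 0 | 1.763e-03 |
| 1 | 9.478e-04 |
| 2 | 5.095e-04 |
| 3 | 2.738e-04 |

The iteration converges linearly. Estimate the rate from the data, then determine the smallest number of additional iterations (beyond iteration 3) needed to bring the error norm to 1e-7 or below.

Rate ρ ≈ e_3/e_2 = 2.738e-04/5.095e-04 = 0.5374.
After j more steps, e_{3+j} ≈ 2.738e-04·ρ^j; need ρ^j ≤ 1e-7/2.738e-04 = 0.00036523.
j ≥ ln(0.00036523)/ln(0.5374) = -7.9150/-0.62101 = 12.745.
So 13 more iterations are needed.

13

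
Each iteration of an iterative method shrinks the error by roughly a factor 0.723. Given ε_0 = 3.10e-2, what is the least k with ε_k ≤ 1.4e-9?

After k steps, ε_k ≈ 3.10e-2·0.723^k.
Need 0.723^k ≤ 1.4e-9/3.10e-2 = 4.51613e-08.
k ≥ ln(4.51613e-08)/ln(0.723) = -16.9130/-0.32435 = 52.144.
Smallest integer k = 53.

53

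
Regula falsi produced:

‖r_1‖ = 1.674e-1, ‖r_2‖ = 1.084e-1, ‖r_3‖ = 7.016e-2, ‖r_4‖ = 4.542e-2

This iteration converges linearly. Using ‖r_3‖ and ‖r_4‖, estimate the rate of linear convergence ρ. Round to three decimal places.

0.647

ρ ≈ ‖r_4‖/‖r_3‖ = 4.542e-2/7.016e-2 = 0.64738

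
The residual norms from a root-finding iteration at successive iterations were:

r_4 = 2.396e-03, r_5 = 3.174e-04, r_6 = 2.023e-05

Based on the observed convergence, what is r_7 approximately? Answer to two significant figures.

4.8e-7

First estimate the order: p ≈ ln(r_6/r_5) / ln(r_5/r_4) = ln(2.023e-05/3.174e-04)/ln(3.174e-04/2.396e-03) = ln(0.0637366)/ln(0.132471) ≈ 1.3619.
Then r_7 ≈ r_6·(r_6/r_5)^p = 2.023e-05·(0.0637366)^1.3619 = 2.023e-05·0.0235341 ≈ 4.761e-07.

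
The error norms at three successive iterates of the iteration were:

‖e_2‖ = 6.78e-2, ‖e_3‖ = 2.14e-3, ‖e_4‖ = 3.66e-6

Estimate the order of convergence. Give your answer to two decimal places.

p ≈ ln(‖e_4‖/‖e_3‖) / ln(‖e_3‖/‖e_2‖)
  = ln(3.66e-6/2.14e-3) / ln(2.14e-3/6.78e-2)
  = ln(0.00171028) / ln(0.0315634)
  = -6.37110 / -3.45576 ≈ 1.84362

1.84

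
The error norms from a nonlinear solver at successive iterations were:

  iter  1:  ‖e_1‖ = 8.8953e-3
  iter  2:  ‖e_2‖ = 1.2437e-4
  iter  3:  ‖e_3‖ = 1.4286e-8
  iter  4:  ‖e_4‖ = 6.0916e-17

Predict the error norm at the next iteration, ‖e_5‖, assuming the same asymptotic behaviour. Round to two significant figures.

First estimate the order: p ≈ ln(‖e_4‖/‖e_3‖) / ln(‖e_3‖/‖e_2‖) = ln(6.0916e-17/1.4286e-8)/ln(1.4286e-8/1.2437e-4) = ln(4.26403e-09)/ln(0.000114867) ≈ 2.1245.
Then ‖e_5‖ ≈ ‖e_4‖·(‖e_4‖/‖e_3‖)^p = 6.0916e-17·(4.26403e-09)^2.1245 = 6.0916e-17·1.65026e-18 ≈ 1.005e-34.

1.0e-34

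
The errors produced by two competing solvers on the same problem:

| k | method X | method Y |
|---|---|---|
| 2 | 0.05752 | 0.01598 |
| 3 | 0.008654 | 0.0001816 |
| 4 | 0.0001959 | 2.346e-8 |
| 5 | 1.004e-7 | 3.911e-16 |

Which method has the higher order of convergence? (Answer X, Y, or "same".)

Method X: p ≈ ln(1.004e-7/0.0001959)/ln(0.0001959/0.008654) ≈ 2.00.
Method Y: p ≈ ln(3.911e-16/2.346e-8)/ln(2.346e-8/0.0001816) ≈ 2.00.
Both orders ≈ 2.0 — effectively the same.

same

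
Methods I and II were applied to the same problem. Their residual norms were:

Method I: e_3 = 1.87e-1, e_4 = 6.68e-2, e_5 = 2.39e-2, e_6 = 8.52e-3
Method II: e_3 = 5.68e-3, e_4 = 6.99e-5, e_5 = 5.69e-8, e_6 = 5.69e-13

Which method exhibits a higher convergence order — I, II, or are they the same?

II

Method I: p ≈ ln(8.52e-3/2.39e-2)/ln(2.39e-2/6.68e-2) ≈ 1.00.
Method II: p ≈ ln(5.69e-13/5.69e-8)/ln(5.69e-8/6.99e-5) ≈ 1.62.
Method II has the higher order (≈1.6 vs ≈1.0).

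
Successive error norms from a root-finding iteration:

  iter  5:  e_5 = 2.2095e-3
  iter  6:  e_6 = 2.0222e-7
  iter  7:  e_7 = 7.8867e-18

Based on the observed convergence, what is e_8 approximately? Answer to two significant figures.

1.2e-44

First estimate the order: p ≈ ln(e_7/e_6) / ln(e_6/e_5) = ln(7.8867e-18/2.0222e-7)/ln(2.0222e-7/2.2095e-3) = ln(3.90006e-11)/ln(9.1523e-05) ≈ 2.5774.
Then e_8 ≈ e_7·(e_7/e_6)^p = 7.8867e-18·(3.90006e-11)^2.5774 = 7.8867e-18·1.48603e-27 ≈ 1.172e-44.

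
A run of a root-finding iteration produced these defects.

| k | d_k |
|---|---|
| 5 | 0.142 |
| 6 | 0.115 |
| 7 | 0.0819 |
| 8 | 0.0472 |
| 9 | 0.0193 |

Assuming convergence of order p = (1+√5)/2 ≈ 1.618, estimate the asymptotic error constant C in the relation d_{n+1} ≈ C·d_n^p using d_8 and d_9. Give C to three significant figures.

C ≈ d_9 / d_8^1.618
  = 0.0193 / (0.0472)^1.618
  = 0.0193 / 0.00715218 ≈ 2.6985

2.70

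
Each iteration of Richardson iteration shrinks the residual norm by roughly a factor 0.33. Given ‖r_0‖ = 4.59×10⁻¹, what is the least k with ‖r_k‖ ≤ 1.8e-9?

After k steps, ‖r_k‖ ≈ 4.59×10⁻¹·0.33^k.
Need 0.33^k ≤ 1.8e-9/4.59×10⁻¹ = 3.92157e-09.
k ≥ ln(3.92157e-09)/ln(0.33) = -19.3568/-1.10866 = 17.460.
Smallest integer k = 18.

18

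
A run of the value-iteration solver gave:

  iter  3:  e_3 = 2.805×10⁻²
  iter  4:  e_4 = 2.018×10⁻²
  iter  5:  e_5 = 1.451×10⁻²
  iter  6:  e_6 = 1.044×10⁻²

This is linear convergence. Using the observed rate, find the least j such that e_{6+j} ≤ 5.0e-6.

Rate ρ ≈ e_6/e_5 = 1.044×10⁻²/1.451×10⁻² = 0.7195.
After j more steps, e_{6+j} ≈ 1.044×10⁻²·ρ^j; need ρ^j ≤ 5.0e-6/1.044×10⁻² = 0.000478927.
j ≥ ln(0.000478927)/ln(0.7195) = -7.6440/-0.32920 = 23.220.
So 24 more iterations are needed.

24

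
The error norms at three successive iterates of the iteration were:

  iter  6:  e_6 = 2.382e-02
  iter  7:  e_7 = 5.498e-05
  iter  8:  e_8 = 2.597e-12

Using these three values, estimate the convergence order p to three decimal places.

p ≈ ln(e_8/e_7) / ln(e_7/e_6)
  = ln(2.597e-12/5.498e-05) / ln(5.498e-05/2.382e-02)
  = ln(4.72354e-08) / ln(0.00230814)
  = -16.868122 / -6.071313 ≈ 2.778332

2.778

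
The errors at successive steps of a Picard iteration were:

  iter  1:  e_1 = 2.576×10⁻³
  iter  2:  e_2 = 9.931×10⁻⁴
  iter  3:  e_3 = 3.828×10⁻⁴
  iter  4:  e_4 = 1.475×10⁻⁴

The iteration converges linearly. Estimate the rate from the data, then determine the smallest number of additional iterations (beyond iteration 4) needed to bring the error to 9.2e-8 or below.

Rate ρ ≈ e_4/e_3 = 1.475×10⁻⁴/3.828×10⁻⁴ = 0.3853.
After j more steps, e_{4+j} ≈ 1.475×10⁻⁴·ρ^j; need ρ^j ≤ 9.2e-8/1.475×10⁻⁴ = 0.000623729.
j ≥ ln(0.000623729)/ln(0.3853) = -7.3798/-0.95373 = 7.738.
So 8 more iterations are needed.

8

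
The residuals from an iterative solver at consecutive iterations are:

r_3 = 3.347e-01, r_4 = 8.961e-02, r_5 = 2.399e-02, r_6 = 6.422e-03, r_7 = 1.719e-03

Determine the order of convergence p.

Consecutive ratios: r_7/r_6 = 1.719e-03/6.422e-03 = 0.267674, r_6/r_5 = 6.422e-03/2.399e-02 = 0.267695.
p ≈ ln(0.267674)/ln(0.267695) = -1.3180/-1.3179 ≈ 1.00.
So the convergence is linear (order 1).

1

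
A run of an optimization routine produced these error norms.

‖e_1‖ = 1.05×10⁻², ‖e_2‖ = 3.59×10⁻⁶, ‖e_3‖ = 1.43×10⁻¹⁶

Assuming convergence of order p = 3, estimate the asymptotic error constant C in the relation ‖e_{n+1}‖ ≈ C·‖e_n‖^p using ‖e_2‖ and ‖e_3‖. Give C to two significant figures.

3.1

C ≈ ‖e_3‖ / ‖e_2‖^3
  = 1.43×10⁻¹⁶ / (3.59×10⁻⁶)^3
  = 1.43×10⁻¹⁶ / 4.62683e-17 ≈ 3.0907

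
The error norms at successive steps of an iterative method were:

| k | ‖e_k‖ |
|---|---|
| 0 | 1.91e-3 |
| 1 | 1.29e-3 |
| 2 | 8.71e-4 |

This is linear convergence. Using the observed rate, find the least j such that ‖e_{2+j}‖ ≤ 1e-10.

Rate ρ ≈ ‖e_2‖/‖e_1‖ = 8.71e-4/1.29e-3 = 0.6752.
After j more steps, ‖e_{2+j}‖ ≈ 8.71e-4·ρ^j; need ρ^j ≤ 1e-10/8.71e-4 = 1.14811e-07.
j ≥ ln(1.14811e-07)/ln(0.6752) = -15.9800/-0.39275 = 40.687.
So 41 more iterations are needed.

41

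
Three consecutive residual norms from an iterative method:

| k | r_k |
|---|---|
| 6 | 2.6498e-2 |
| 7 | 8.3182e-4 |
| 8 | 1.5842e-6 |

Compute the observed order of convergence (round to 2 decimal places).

p ≈ ln(r_8/r_7) / ln(r_7/r_6)
  = ln(1.5842e-6/8.3182e-4) / ln(8.3182e-4/2.6498e-2)
  = ln(0.0019045) / ln(0.0313918)
  = -6.26354 / -3.46121 ≈ 1.80964

1.81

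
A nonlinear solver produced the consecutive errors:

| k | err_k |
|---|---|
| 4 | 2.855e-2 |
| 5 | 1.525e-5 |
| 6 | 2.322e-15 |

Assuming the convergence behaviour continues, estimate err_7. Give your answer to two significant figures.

First estimate the order: p ≈ ln(err_6/err_5) / ln(err_5/err_4) = ln(2.322e-15/1.525e-5)/ln(1.525e-5/2.855e-2) = ln(1.52262e-10)/ln(0.000534151) ≈ 3.0001.
Then err_7 ≈ err_6·(err_6/err_5)^p = 2.322e-15·(1.52262e-10)^3.0001 = 2.322e-15·3.52203e-30 ≈ 8.178e-45.

8.2e-45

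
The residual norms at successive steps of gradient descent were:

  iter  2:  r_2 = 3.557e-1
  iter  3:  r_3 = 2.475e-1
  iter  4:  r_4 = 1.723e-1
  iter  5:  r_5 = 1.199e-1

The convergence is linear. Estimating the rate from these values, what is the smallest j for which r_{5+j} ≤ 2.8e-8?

Rate ρ ≈ r_5/r_4 = 1.199e-1/1.723e-1 = 0.6959.
After j more steps, r_{5+j} ≈ 1.199e-1·ρ^j; need ρ^j ≤ 2.8e-8/1.199e-1 = 2.33528e-07.
j ≥ ln(2.33528e-07)/ln(0.6959) = -15.2700/-0.36255 = 42.118.
So 43 more iterations are needed.

43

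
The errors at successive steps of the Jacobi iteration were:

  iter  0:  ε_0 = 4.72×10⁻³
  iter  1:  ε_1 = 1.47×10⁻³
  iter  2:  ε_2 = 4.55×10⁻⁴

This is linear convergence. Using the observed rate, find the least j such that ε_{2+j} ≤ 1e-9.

Rate ρ ≈ ε_2/ε_1 = 4.55×10⁻⁴/1.47×10⁻³ = 0.3095.
After j more steps, ε_{2+j} ≈ 4.55×10⁻⁴·ρ^j; need ρ^j ≤ 1e-9/4.55×10⁻⁴ = 2.1978e-06.
j ≥ ln(2.1978e-06)/ln(0.3095) = -13.0281/-1.17280 = 11.109.
So 12 more iterations are needed.

12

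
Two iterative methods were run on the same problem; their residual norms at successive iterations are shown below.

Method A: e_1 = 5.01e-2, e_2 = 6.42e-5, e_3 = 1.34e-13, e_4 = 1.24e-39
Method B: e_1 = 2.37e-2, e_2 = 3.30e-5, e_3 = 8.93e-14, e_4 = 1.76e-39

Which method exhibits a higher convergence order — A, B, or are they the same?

same

Method A: p ≈ ln(1.24e-39/1.34e-13)/ln(1.34e-13/6.42e-5) ≈ 3.00.
Method B: p ≈ ln(1.76e-39/8.93e-14)/ln(8.93e-14/3.30e-5) ≈ 3.00.
Both orders ≈ 3.0 — effectively the same.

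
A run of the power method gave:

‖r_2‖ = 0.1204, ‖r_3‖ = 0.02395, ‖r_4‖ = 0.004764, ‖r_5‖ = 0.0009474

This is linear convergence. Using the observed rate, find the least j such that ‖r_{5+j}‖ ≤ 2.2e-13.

Rate ρ ≈ ‖r_5‖/‖r_4‖ = 0.0009474/0.004764 = 0.1989.
After j more steps, ‖r_{5+j}‖ ≈ 0.0009474·ρ^j; need ρ^j ≤ 2.2e-13/0.0009474 = 2.32214e-10.
j ≥ ln(2.32214e-10)/ln(0.1989) = -22.1834/-1.61495 = 13.736.
So 14 more iterations are needed.

14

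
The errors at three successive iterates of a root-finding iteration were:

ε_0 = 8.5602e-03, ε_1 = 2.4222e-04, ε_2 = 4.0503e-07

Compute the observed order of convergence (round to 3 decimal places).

p ≈ ln(ε_2/ε_1) / ln(ε_1/ε_0)
  = ln(4.0503e-07/2.4222e-04) / ln(2.4222e-04/8.5602e-03)
  = ln(0.00167216) / ln(0.0282961)
  = -6.393639 / -3.565031 ≈ 1.793432

1.793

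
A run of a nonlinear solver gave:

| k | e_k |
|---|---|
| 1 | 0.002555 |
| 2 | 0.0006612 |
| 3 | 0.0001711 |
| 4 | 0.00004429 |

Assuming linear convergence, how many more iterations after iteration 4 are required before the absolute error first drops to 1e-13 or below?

15

Rate ρ ≈ e_4/e_3 = 0.00004429/0.0001711 = 0.2589.
After j more steps, e_{4+j} ≈ 0.00004429·ρ^j; need ρ^j ≤ 1e-13/0.00004429 = 2.25785e-09.
j ≥ ln(2.25785e-09)/ln(0.2589) = -19.9089/-1.35131 = 14.733.
So 15 more iterations are needed.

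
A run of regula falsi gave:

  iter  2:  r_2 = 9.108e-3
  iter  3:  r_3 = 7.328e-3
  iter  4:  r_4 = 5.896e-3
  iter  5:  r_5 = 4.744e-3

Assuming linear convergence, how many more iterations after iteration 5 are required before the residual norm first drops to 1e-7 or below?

50

Rate ρ ≈ r_5/r_4 = 4.744e-3/5.896e-3 = 0.8046.
After j more steps, r_{5+j} ≈ 4.744e-3·ρ^j; need ρ^j ≤ 1e-7/4.744e-3 = 2.10793e-05.
j ≥ ln(2.10793e-05)/ln(0.8046) = -10.7672/-0.21741 = 49.525.
So 50 more iterations are needed.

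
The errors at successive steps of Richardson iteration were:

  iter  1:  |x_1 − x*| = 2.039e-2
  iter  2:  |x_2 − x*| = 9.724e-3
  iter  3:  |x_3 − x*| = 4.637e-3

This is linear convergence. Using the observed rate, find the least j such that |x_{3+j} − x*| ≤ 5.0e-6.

Rate ρ ≈ |x_3 − x*|/|x_2 − x*| = 4.637e-3/9.724e-3 = 0.4769.
After j more steps, |x_{3+j} − x*| ≈ 4.637e-3·ρ^j; need ρ^j ≤ 5.0e-6/4.637e-3 = 0.00107828.
j ≥ ln(0.00107828)/ln(0.4769) = -6.8324/-0.74045 = 9.227.
So 10 more iterations are needed.

10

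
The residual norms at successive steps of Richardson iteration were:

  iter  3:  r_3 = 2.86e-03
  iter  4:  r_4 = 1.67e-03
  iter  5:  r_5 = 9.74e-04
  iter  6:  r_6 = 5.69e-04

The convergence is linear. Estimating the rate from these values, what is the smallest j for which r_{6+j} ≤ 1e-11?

34

Rate ρ ≈ r_6/r_5 = 5.69e-04/9.74e-04 = 0.5842.
After j more steps, r_{6+j} ≈ 5.69e-04·ρ^j; need ρ^j ≤ 1e-11/5.69e-04 = 1.75747e-08.
j ≥ ln(1.75747e-08)/ln(0.5842) = -17.8568/-0.53751 = 33.221.
So 34 more iterations are needed.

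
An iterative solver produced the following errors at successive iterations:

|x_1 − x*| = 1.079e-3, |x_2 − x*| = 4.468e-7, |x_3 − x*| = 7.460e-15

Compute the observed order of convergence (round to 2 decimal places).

2.30

p ≈ ln(|x_3 − x*|/|x_2 − x*|) / ln(|x_2 − x*|/|x_1 − x*|)
  = ln(7.460e-15/4.468e-7) / ln(4.468e-7/1.079e-3)
  = ln(1.66965e-08) / ln(0.000414087)
  = -17.90807 / -7.78943 ≈ 2.29902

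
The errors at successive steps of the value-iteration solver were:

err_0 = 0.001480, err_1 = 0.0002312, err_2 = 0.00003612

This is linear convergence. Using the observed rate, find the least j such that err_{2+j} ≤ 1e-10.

Rate ρ ≈ err_2/err_1 = 0.00003612/0.0002312 = 0.1562.
After j more steps, err_{2+j} ≈ 0.00003612·ρ^j; need ρ^j ≤ 1e-10/0.00003612 = 2.76855e-06.
j ≥ ln(2.76855e-06)/ln(0.1562) = -12.7972/-1.85662 = 6.893.
So 7 more iterations are needed.

7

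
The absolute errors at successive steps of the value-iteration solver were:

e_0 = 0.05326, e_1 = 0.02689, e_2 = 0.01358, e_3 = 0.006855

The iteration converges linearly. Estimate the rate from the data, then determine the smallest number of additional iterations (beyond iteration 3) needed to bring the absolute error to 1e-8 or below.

Rate ρ ≈ e_3/e_2 = 0.006855/0.01358 = 0.5048.
After j more steps, e_{3+j} ≈ 0.006855·ρ^j; need ρ^j ≤ 1e-8/0.006855 = 1.45879e-06.
j ≥ ln(1.45879e-06)/ln(0.5048) = -13.4379/-0.68359 = 19.658.
So 20 more iterations are needed.

20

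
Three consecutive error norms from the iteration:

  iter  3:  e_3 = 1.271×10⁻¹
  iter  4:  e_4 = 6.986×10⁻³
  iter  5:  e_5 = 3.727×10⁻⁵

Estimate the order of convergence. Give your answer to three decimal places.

p ≈ ln(e_5/e_4) / ln(e_4/e_3)
  = ln(3.727×10⁻⁵/6.986×10⁻³) / ln(6.986×10⁻³/1.271×10⁻¹)
  = ln(0.00533496) / ln(0.0549646)
  = -5.233474 / -2.901066 ≈ 1.803983

1.804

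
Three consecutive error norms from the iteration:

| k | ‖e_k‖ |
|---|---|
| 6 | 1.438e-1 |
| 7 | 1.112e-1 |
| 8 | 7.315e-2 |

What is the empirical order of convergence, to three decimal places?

p ≈ ln(‖e_8‖/‖e_7‖) / ln(‖e_7‖/‖e_6‖)
  = ln(7.315e-2/1.112e-1) / ln(1.112e-1/1.438e-1)
  = ln(0.657824) / ln(0.773296)
  = -0.418818 / -0.257093 ≈ 1.629053

1.629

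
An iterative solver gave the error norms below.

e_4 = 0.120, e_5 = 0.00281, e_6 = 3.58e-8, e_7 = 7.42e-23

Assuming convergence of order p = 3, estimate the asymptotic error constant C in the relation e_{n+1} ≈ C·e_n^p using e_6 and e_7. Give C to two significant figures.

C ≈ e_7 / e_6^3
  = 7.42e-23 / (3.58e-8)^3
  = 7.42e-23 / 4.58827e-23 ≈ 1.6172

1.6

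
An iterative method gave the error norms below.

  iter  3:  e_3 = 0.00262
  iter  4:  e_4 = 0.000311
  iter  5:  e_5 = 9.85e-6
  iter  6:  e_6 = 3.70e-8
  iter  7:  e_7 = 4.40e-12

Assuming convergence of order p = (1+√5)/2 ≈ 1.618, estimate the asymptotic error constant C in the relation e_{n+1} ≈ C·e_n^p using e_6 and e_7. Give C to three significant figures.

4.66

C ≈ e_7 / e_6^1.618
  = 4.40e-12 / (3.70e-8)^1.618
  = 4.40e-12 / 9.44823e-13 ≈ 4.657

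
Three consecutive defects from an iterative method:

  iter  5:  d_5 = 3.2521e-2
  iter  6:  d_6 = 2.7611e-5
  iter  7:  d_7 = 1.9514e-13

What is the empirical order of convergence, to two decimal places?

2.65

p ≈ ln(d_7/d_6) / ln(d_6/d_5)
  = ln(1.9514e-13/2.7611e-5) / ln(2.7611e-5/3.2521e-2)
  = ln(7.06747e-09) / ln(0.000849021)
  = -18.76776 / -7.07143 ≈ 2.65403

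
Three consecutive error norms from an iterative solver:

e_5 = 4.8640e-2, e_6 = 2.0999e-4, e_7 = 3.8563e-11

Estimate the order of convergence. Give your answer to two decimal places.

p ≈ ln(e_7/e_6) / ln(e_6/e_5)
  = ln(3.8563e-11/2.0999e-4) / ln(2.0999e-4/4.8640e-2)
  = ln(1.83642e-07) / ln(0.00431723)
  = -15.51028 / -5.44514 ≈ 2.84846

2.85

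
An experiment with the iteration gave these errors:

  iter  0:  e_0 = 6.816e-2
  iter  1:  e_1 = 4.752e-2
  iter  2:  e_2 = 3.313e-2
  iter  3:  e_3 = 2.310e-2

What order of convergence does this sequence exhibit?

1

Consecutive ratios: e_3/e_2 = 2.310e-2/3.313e-2 = 0.697253, e_2/e_1 = 3.313e-2/4.752e-2 = 0.69718.
p ≈ ln(0.697253)/ln(0.69718) = -0.3606/-0.3607 ≈ 1.00.
So the convergence is linear (order 1).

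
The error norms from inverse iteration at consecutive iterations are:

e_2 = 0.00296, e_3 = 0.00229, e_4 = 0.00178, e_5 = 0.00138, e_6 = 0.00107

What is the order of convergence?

Consecutive ratios: e_6/e_5 = 0.00107/0.00138 = 0.775362, e_5/e_4 = 0.00138/0.00178 = 0.775281.
p ≈ ln(0.775362)/ln(0.775281) = -0.2544/-0.2545 ≈ 1.00.
So the convergence is linear (order 1).

1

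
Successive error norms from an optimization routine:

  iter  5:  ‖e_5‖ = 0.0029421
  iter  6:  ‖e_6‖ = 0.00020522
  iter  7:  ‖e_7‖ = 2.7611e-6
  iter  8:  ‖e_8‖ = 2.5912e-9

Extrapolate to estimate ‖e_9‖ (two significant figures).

First estimate the order: p ≈ ln(‖e_8‖/‖e_7‖) / ln(‖e_7‖/‖e_6‖) = ln(2.5912e-9/2.7611e-6)/ln(2.7611e-6/0.00020522) = ln(0.000938467)/ln(0.0134543) ≈ 1.6180.
Then ‖e_9‖ ≈ ‖e_8‖·(‖e_8‖/‖e_7‖)^p = 2.5912e-9·(0.000938467)^1.6180 = 2.5912e-9·1.26291e-05 ≈ 3.272e-14.

3.3e-14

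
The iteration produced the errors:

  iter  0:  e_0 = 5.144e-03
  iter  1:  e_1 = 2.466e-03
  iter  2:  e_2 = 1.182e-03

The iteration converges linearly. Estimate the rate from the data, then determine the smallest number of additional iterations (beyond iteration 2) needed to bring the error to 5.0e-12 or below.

27

Rate ρ ≈ e_2/e_1 = 1.182e-03/2.466e-03 = 0.4793.
After j more steps, e_{2+j} ≈ 1.182e-03·ρ^j; need ρ^j ≤ 5.0e-12/1.182e-03 = 4.23012e-09.
j ≥ ln(4.23012e-09)/ln(0.4793) = -19.2810/-0.73543 = 26.217.
So 27 more iterations are needed.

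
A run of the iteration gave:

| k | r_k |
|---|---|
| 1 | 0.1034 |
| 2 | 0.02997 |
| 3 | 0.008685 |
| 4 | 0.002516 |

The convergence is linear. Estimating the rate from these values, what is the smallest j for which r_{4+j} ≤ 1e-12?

18

Rate ρ ≈ r_4/r_3 = 0.002516/0.008685 = 0.2897.
After j more steps, r_{4+j} ≈ 0.002516·ρ^j; need ρ^j ≤ 1e-12/0.002516 = 3.97456e-10.
j ≥ ln(3.97456e-10)/ln(0.2897) = -21.6459/-1.23891 = 17.472.
So 18 more iterations are needed.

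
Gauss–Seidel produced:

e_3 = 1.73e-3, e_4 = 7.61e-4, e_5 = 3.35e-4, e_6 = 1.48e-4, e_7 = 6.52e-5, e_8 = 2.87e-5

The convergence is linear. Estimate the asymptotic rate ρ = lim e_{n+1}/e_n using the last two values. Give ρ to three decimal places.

0.440

ρ ≈ e_8/e_7 = 2.87e-5/6.52e-5 = 0.44018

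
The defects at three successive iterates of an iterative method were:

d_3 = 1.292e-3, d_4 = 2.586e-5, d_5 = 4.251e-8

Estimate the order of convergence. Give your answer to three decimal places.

p ≈ ln(d_5/d_4) / ln(d_4/d_3)
  = ln(4.251e-8/2.586e-5) / ln(2.586e-5/1.292e-3)
  = ln(0.00164385) / ln(0.0200155)
  = -6.410714 / -3.911248 ≈ 1.639046

1.639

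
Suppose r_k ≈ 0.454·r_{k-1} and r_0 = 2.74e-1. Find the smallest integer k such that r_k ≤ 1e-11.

After k steps, r_k ≈ 2.74e-1·0.454^k.
Need 0.454^k ≤ 1e-11/2.74e-1 = 3.64964e-11.
k ≥ ln(3.64964e-11)/ln(0.454) = -24.0338/-0.78966 = 30.436.
Smallest integer k = 31.

31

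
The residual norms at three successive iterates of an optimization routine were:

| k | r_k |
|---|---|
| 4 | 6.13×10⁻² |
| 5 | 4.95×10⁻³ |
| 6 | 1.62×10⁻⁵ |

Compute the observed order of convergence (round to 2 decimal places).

p ≈ ln(r_6/r_5) / ln(r_5/r_4)
  = ln(1.62×10⁻⁵/4.95×10⁻³) / ln(4.95×10⁻³/6.13×10⁻²)
  = ln(0.00327273) / ln(0.0807504)
  = -5.72213 / -2.51639 ≈ 2.27394

2.27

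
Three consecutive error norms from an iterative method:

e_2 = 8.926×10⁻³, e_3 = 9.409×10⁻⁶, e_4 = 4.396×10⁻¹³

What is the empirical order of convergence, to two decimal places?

2.46

p ≈ ln(e_4/e_3) / ln(e_3/e_2)
  = ln(4.396×10⁻¹³/9.409×10⁻⁶) / ln(9.409×10⁻⁶/8.926×10⁻³)
  = ln(4.67212e-08) / ln(0.00105411)
  = -16.87907 / -6.85506 ≈ 2.46228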